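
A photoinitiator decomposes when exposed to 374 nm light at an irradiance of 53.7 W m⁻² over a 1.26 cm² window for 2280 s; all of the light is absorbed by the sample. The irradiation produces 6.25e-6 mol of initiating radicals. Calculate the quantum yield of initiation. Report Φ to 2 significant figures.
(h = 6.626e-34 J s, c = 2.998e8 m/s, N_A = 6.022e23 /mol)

Photon energy at 374 nm: hc/λ = (6.626e-34)(2.998e8)/(374e-9) = 5.311e-19 J.
Energy delivered: (53.7 W m⁻²)(1.26e-4 m²)(2280 s) = 15.43 J.
Photons incident: 15.43 / 5.311e-19 = 2.905e19, i.e. 2.905e19/6.022e23 = 4.824e-5 mol.
Φ = 6.25e-6 mol / 4.824e-5 mol photons = 0.13.

Φ = 0.13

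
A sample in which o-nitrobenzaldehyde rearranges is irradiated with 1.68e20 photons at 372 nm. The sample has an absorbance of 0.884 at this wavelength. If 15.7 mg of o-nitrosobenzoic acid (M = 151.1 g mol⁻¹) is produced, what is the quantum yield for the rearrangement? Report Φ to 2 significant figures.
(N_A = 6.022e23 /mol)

Product: 15.7 mg / 151.1 g mol⁻¹ = 1.039e-4 mol.
Moles of photons: 1.68e20 / 6.022e23 = 2.790e-4 mol.
Fraction absorbed: 1 − 10^(−0.884) = 0.8694.
Photons absorbed: 0.8694 × 2.790e-4 = 2.426e-4 mol.
Φ = 1.039e-4 mol / 2.426e-4 mol photons = 0.43.

Φ = 0.43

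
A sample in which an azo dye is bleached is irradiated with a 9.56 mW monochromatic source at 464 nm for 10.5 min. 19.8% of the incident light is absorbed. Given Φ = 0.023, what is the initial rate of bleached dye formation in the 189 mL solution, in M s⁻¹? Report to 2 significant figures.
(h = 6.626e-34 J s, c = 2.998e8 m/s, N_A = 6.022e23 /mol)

Photon energy at 464 nm: hc/λ = (6.626e-34)(2.998e8)/(464e-9) = 4.281e-19 J.
Energy delivered: (9.56 mW)(630 s) = 6.023 J.
Photons incident: 6.023 / 4.281e-19 = 1.407e19, i.e. 1.407e19/6.022e23 = 2.336e-5 mol.
Photons absorbed: 0.198 × 2.336e-5 = 4.625e-6 mol.
Product formed: 0.023 × 4.625e-6 = 1.064e-7 mol.
Rate: 1.064e-7 mol / (630 s × 0.189 L) = 8.9e-10 M s⁻¹.

8.9e-10 M s⁻¹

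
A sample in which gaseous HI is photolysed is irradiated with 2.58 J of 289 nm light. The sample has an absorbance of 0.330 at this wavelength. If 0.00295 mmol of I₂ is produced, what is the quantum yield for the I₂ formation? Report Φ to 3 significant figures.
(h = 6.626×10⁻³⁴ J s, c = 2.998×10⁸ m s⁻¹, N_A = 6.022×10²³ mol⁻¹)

Product: 0.00295 mmol = 2.95×10⁻⁶ mol.
Photon energy at 289 nm: hc/λ = (6.626×10⁻³⁴)(2.998×10⁸)/(289×10⁻⁹) = 6.874×10⁻¹⁹ J.
Photons incident: 2.58 / 6.874×10⁻¹⁹ = 3.753×10¹⁸, i.e. 3.753×10¹⁸/6.022×10²³ = 6.232×10⁻⁶ mol.
Fraction absorbed: 1 − 10^(−0.330) = 0.5323.
Photons absorbed: 0.5323 × 6.232×10⁻⁶ = 3.317×10⁻⁶ mol.
Φ = 2.95×10⁻⁶ mol / 3.317×10⁻⁶ mol photons = 0.889.

Φ = 0.889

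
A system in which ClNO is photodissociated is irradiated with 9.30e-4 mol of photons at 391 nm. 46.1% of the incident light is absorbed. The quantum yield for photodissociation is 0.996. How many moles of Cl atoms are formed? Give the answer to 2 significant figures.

4.3e-4 mol

Photons absorbed: 0.461 × 9.30e-4 = 4.287e-4 mol.
Product: Φ × n_abs = 0.996 × 4.287e-4 = 4.270e-4 mol.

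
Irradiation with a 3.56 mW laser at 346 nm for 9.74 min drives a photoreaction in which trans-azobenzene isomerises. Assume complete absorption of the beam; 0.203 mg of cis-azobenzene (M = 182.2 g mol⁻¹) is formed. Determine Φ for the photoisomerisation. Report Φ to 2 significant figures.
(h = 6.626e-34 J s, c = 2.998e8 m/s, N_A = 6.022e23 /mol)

Product: 0.203 mg / 182.2 g mol⁻¹ = 1.114e-6 mol.
Photon energy at 346 nm: hc/λ = (6.626e-34)(2.998e8)/(346e-9) = 5.741e-19 J.
Energy delivered: (3.56 mW)(584.4 s) = 2.080 J.
Photons incident: 2.080 / 5.741e-19 = 3.623e18, i.e. 3.623e18/6.022e23 = 6.016e-6 mol.
Φ = 1.114e-6 mol / 6.016e-6 mol photons = 0.19.

Φ = 0.19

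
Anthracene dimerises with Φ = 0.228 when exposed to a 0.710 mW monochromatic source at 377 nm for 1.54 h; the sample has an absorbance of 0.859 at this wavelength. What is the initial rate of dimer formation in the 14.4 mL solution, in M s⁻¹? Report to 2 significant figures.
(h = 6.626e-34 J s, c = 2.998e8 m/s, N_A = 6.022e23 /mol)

Photon energy at 377 nm: hc/λ = (6.626e-34)(2.998e8)/(377e-9) = 5.269e-19 J.
Energy delivered: (0.710 mW)(5544 s) = 3.936 J.
Photons incident: 3.936 / 5.269e-19 = 7.470e18, i.e. 7.470e18/6.022e23 = 1.240e-5 mol.
Fraction absorbed: 1 − 10^(−0.859) = 0.8616.
Photons absorbed: 0.8616 × 1.240e-5 = 1.068e-5 mol.
Product formed: 0.228 × 1.068e-5 = 2.435e-6 mol.
Rate: 2.435e-6 mol / (5544 s × 0.0144 L) = 3.1e-8 M s⁻¹.

3.1e-8 M s⁻¹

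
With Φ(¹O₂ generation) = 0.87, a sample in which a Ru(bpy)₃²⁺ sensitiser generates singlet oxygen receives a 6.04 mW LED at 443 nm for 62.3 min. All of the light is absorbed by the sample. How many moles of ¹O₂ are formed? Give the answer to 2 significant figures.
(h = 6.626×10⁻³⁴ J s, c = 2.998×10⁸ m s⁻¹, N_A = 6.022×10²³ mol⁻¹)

7.3×10⁻⁵ mol

Photon energy at 443 nm: hc/λ = (6.626×10⁻³⁴)(2.998×10⁸)/(443×10⁻⁹) = 4.484×10⁻¹⁹ J.
Energy delivered: (6.04 mW)(3738 s) = 22.58 J.
Photons incident: 22.58 / 4.484×10⁻¹⁹ = 5.036×10¹⁹, i.e. 5.036×10¹⁹/6.022×10²³ = 8.363×10⁻⁵ mol.
Product: Φ × n_abs = 0.87 × 8.363×10⁻⁵ = 7.276×10⁻⁵ mol.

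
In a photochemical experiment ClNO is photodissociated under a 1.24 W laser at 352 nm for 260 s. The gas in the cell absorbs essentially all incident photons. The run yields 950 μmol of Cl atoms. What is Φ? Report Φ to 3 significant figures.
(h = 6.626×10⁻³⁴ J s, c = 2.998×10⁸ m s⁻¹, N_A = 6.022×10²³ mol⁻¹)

Product: 950 μmol = 9.50×10⁻⁴ mol.
Photon energy at 352 nm: hc/λ = (6.626×10⁻³⁴)(2.998×10⁸)/(352×10⁻⁹) = 5.643×10⁻¹⁹ J.
Energy delivered: (1.24 W)(260 s) = 322.4 J.
Photons incident: 322.4 / 5.643×10⁻¹⁹ = 5.713×10²⁰, i.e. 5.713×10²⁰/6.022×10²³ = 9.487×10⁻⁴ mol.
Φ = 9.50×10⁻⁴ mol / 9.487×10⁻⁴ mol photons = 1.00.

Φ = 1.00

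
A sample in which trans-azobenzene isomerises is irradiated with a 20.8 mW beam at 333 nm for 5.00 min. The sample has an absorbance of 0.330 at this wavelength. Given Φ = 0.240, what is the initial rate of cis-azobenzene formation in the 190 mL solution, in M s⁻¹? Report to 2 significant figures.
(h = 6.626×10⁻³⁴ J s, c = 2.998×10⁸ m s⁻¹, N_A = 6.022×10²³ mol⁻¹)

Photon energy at 333 nm: hc/λ = (6.626×10⁻³⁴)(2.998×10⁸)/(333×10⁻⁹) = 5.965×10⁻¹⁹ J.
Energy delivered: (20.8 mW)(300 s) = 6.240 J.
Photons incident: 6.240 / 5.965×10⁻¹⁹ = 1.046×10¹⁹, i.e. 1.046×10¹⁹/6.022×10²³ = 1.737×10⁻⁵ mol.
Fraction absorbed: 1 − 10^(−0.330) = 0.5323.
Photons absorbed: 0.5323 × 1.737×10⁻⁵ = 9.246×10⁻⁶ mol.
Product formed: 0.240 × 9.246×10⁻⁶ = 2.219×10⁻⁶ mol.
Rate: 2.219×10⁻⁶ mol / (300 s × 0.19 L) = 3.9×10⁻⁸ M s⁻¹.

3.9×10⁻⁸ M s⁻¹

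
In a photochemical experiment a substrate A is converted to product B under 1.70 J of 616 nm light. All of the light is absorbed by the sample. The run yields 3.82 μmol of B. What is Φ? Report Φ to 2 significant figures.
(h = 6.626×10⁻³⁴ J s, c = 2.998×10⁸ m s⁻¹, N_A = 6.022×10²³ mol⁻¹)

Product: 3.82 μmol = 3.82×10⁻⁶ mol.
Photon energy at 616 nm: hc/λ = (6.626×10⁻³⁴)(2.998×10⁸)/(616×10⁻⁹) = 3.225×10⁻¹⁹ J.
Photons incident: 1.70 / 3.225×10⁻¹⁹ = 5.271×10¹⁸, i.e. 5.271×10¹⁸/6.022×10²³ = 8.753×10⁻⁶ mol.
Φ = 3.82×10⁻⁶ mol / 8.753×10⁻⁶ mol photons = 0.44.

Φ = 0.44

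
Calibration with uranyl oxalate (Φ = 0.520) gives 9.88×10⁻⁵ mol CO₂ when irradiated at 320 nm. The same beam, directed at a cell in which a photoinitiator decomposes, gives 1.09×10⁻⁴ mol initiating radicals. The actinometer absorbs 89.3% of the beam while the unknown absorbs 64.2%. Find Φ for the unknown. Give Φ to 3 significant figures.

Photons absorbed by the actinometer: 9.88×10⁻⁵ / 0.520 = 1.900×10⁻⁴ mol.
Incident flux: 1.900×10⁻⁴ / 0.893 = 2.128×10⁻⁴ einstein.
Absorbed by unknown: 0.642 × 2.128×10⁻⁴ = 1.366×10⁻⁴ mol.
Φ(unknown) = 1.09×10⁻⁴ / 1.366×10⁻⁴ = 0.798.

Φ = 0.798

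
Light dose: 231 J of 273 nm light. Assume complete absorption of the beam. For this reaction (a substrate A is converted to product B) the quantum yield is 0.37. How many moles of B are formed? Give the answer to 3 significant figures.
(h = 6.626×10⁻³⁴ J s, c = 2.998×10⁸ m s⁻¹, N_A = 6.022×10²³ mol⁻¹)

Photon energy at 273 nm: hc/λ = (6.626×10⁻³⁴)(2.998×10⁸)/(273×10⁻⁹) = 7.276×10⁻¹⁹ J.
Photons incident: 231 / 7.276×10⁻¹⁹ = 3.175×10²⁰, i.e. 3.175×10²⁰/6.022×10²³ = 5.272×10⁻⁴ mol.
Product: Φ × n_abs = 0.37 × 5.272×10⁻⁴ = 1.951×10⁻⁴ mol.

1.95×10⁻⁴ mol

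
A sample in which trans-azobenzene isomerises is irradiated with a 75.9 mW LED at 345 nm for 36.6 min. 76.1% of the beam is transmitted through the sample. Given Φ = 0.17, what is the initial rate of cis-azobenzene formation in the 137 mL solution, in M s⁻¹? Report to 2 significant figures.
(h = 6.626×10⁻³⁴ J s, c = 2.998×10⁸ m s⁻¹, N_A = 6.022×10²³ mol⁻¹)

Photon energy at 345 nm: hc/λ = (6.626×10⁻³⁴)(2.998×10⁸)/(345×10⁻⁹) = 5.758×10⁻¹⁹ J.
Energy delivered: (75.9 mW)(2196 s) = 166.7 J.
Photons incident: 166.7 / 5.758×10⁻¹⁹ = 2.895×10²⁰, i.e. 2.895×10²⁰/6.022×10²³ = 4.807×10⁻⁴ mol.
Fraction absorbed: 1 − 76.1/100 = 0.2390.
Photons absorbed: 0.2390 × 4.807×10⁻⁴ = 1.149×10⁻⁴ mol.
Product formed: 0.17 × 1.149×10⁻⁴ = 1.953×10⁻⁵ mol.
Rate: 1.953×10⁻⁵ mol / (2196 s × 0.137 L) = 6.5×10⁻⁸ M s⁻¹.

6.5×10⁻⁸ M s⁻¹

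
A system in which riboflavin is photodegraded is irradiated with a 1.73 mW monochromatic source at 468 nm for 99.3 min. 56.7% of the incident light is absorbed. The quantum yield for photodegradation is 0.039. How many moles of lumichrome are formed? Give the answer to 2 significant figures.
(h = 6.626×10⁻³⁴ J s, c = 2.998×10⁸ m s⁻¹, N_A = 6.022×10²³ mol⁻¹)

Photon energy at 468 nm: hc/λ = (6.626×10⁻³⁴)(2.998×10⁸)/(468×10⁻⁹) = 4.245×10⁻¹⁹ J.
Energy delivered: (1.73 mW)(5958 s) = 10.31 J.
Photons incident: 10.31 / 4.245×10⁻¹⁹ = 2.429×10¹⁹, i.e. 2.429×10¹⁹/6.022×10²³ = 4.034×10⁻⁵ mol.
Photons absorbed: 0.567 × 4.034×10⁻⁵ = 2.287×10⁻⁵ mol.
Product: Φ × n_abs = 0.039 × 2.287×10⁻⁵ = 8.919×10⁻⁷ mol.

8.9×10⁻⁷ mol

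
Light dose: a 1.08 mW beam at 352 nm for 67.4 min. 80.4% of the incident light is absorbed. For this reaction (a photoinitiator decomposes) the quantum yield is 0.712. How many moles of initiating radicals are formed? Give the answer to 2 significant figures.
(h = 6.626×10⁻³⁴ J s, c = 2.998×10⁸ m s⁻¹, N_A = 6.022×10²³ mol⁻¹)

Photon energy at 352 nm: hc/λ = (6.626×10⁻³⁴)(2.998×10⁸)/(352×10⁻⁹) = 5.643×10⁻¹⁹ J.
Energy delivered: (1.08 mW)(4044 s) = 4.368 J.
Photons incident: 4.368 / 5.643×10⁻¹⁹ = 7.741×10¹⁸, i.e. 7.741×10¹⁸/6.022×10²³ = 1.285×10⁻⁵ mol.
Photons absorbed: 0.804 × 1.285×10⁻⁵ = 1.033×10⁻⁵ mol.
Product: Φ × n_abs = 0.712 × 1.033×10⁻⁵ = 7.355×10⁻⁶ mol.

7.4×10⁻⁶ mol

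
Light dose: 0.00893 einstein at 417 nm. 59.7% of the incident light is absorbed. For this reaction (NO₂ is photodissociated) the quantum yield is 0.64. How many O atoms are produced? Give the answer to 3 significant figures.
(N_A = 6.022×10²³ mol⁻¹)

Photons absorbed: 0.597 × 0.00893 = 0.005331 mol.
Product: Φ × n_abs = 0.64 × 0.005331 = 0.003412 mol.
As a count: 0.003412 × 6.022×10²³ = 2.05×10²¹.

2.05×10²¹ atoms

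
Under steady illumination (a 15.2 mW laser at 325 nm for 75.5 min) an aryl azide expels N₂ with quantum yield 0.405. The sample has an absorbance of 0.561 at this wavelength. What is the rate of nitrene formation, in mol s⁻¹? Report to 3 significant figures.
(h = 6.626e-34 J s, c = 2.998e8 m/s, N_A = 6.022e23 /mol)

Photon energy at 325 nm: hc/λ = (6.626e-34)(2.998e8)/(325e-9) = 6.112e-19 J.
Energy delivered: (15.2 mW)(4530 s) = 68.86 J.
Photons incident: 68.86 / 6.112e-19 = 1.127e20, i.e. 1.127e20/6.022e23 = 1.871e-4 mol.
Fraction absorbed: 1 − 10^(−0.561) = 0.7252.
Photons absorbed: 0.7252 × 1.871e-4 = 1.357e-4 mol.
Product formed: 0.405 × 1.357e-4 = 5.496e-5 mol.
Rate: 5.496e-5 / 4530 s = 1.21e-8 mol s⁻¹.

1.21e-8 mol s⁻¹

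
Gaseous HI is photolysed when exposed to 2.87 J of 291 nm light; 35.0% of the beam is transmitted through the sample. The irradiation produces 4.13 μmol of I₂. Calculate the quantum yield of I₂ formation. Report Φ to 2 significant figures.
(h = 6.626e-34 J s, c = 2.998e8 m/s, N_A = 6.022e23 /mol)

Product: 4.13 μmol = 4.13e-6 mol.
Photon energy at 291 nm: hc/λ = (6.626e-34)(2.998e8)/(291e-9) = 6.826e-19 J.
Photons incident: 2.87 / 6.826e-19 = 4.205e18, i.e. 4.205e18/6.022e23 = 6.983e-6 mol.
Fraction absorbed: 1 − 35.0/100 = 0.6500.
Photons absorbed: 0.6500 × 6.983e-6 = 4.539e-6 mol.
Φ = 4.13e-6 mol / 4.539e-6 mol photons = 0.91.

Φ = 0.91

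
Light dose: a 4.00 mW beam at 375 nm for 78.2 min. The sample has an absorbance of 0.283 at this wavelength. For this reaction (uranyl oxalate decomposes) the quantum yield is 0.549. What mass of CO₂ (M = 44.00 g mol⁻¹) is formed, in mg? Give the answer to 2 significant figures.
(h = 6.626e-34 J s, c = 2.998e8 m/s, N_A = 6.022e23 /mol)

Photon energy at 375 nm: hc/λ = (6.626e-34)(2.998e8)/(375e-9) = 5.297e-19 J.
Energy delivered: (4.00 mW)(4692 s) = 18.77 J.
Photons incident: 18.77 / 5.297e-19 = 3.544e19, i.e. 3.544e19/6.022e23 = 5.885e-5 mol.
Fraction absorbed: 1 − 10^(−0.283) = 0.4788.
Photons absorbed: 0.4788 × 5.885e-5 = 2.818e-5 mol.
Product: Φ × n_abs = 0.549 × 2.818e-5 = 1.547e-5 mol.
Mass: 1.547e-5 × 44.00 = 6.807e-4 g = 0.68 mg.

0.68 mg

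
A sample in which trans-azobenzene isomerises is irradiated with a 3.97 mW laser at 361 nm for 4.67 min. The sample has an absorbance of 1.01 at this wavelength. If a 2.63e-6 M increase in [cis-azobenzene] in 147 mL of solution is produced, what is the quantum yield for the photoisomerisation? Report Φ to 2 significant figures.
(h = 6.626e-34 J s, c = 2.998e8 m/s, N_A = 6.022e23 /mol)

Φ = 0.13

Product: (2.63e-6 M)(0.147 L) = 3.866e-7 mol.
Photon energy at 361 nm: hc/λ = (6.626e-34)(2.998e8)/(361e-9) = 5.503e-19 J.
Energy delivered: (3.97 mW)(280.2 s) = 1.112 J.
Photons incident: 1.112 / 5.503e-19 = 2.021e18, i.e. 2.021e18/6.022e23 = 3.356e-6 mol.
Fraction absorbed: 1 − 10^(−1.01) = 0.9023.
Photons absorbed: 0.9023 × 3.356e-6 = 3.028e-6 mol.
Φ = 3.866e-7 mol / 3.028e-6 mol photons = 0.13.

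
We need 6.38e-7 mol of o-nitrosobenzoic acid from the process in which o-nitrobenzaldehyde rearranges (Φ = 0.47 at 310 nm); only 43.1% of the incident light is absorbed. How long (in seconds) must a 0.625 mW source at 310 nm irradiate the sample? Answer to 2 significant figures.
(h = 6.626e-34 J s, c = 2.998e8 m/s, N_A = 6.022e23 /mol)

Photons that must be absorbed: 6.38e-7 / 0.47 = 1.357e-6 mol.
Incident photons needed: 1.357e-6 / 0.431 = 3.148e-6 mol.
Photon energy: hc/λ = 6.408e-19 J; per mole, 3.859e5 J mol⁻¹.
Energy required: 3.148e-6 × 3.859e5 = 1.215 J.
Time: 1.215 J / 0.000625 W = 1900 s.

t ≈ 1900 s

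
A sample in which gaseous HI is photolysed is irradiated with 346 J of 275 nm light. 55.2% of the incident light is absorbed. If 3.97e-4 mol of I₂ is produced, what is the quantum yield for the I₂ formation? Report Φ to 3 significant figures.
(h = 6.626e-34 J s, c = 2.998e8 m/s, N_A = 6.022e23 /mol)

Φ = 0.904

Photon energy at 275 nm: hc/λ = (6.626e-34)(2.998e8)/(275e-9) = 7.224e-19 J.
Photons incident: 346 / 7.224e-19 = 4.790e20, i.e. 4.790e20/6.022e23 = 7.954e-4 mol.
Photons absorbed: 0.552 × 7.954e-4 = 4.391e-4 mol.
Φ = 3.97e-4 mol / 4.391e-4 mol photons = 0.904.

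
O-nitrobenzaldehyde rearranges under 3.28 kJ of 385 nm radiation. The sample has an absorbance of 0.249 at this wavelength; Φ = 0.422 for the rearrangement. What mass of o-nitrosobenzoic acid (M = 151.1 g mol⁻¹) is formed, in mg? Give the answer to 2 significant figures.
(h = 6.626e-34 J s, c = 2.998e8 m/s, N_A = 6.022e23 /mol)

Photon energy at 385 nm: hc/λ = (6.626e-34)(2.998e8)/(385e-9) = 5.160e-19 J.
Incident energy: 3.28 kJ = 3280 J.
Photons incident: 3280 / 5.160e-19 = 6.357e21, i.e. 6.357e21/6.022e23 = 0.01056 mol.
Fraction absorbed: 1 − 10^(−0.249) = 0.4364.
Photons absorbed: 0.4364 × 0.01056 = 0.004608 mol.
Product: Φ × n_abs = 0.422 × 0.004608 = 0.001945 mol.
Mass: 0.001945 × 151.1 = 0.2939 g = 290 mg.

290 mg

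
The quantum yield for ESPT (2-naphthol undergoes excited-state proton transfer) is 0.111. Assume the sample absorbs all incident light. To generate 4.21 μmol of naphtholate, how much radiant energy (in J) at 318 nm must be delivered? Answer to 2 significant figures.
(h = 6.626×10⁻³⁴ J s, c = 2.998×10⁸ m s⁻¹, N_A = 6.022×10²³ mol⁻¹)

Product: 4.21 μmol = 4.21×10⁻⁶ mol.
Photons that must be absorbed: 4.21×10⁻⁶ / 0.111 = 3.793×10⁻⁵ mol.
Photon energy: hc/λ = 6.247×10⁻¹⁹ J; per mole, 3.762×10⁵ J mol⁻¹.
Energy required: 3.793×10⁻⁵ × 3.762×10⁵ = 14 J.

14 J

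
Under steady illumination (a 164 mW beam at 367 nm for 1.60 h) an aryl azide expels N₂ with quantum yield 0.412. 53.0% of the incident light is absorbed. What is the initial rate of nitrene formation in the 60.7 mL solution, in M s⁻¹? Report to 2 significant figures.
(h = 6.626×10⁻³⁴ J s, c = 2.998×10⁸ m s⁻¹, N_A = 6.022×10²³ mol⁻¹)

Photon energy at 367 nm: hc/λ = (6.626×10⁻³⁴)(2.998×10⁸)/(367×10⁻⁹) = 5.413×10⁻¹⁹ J.
Energy delivered: (164 mW)(5760 s) = 944.6 J.
Photons incident: 944.6 / 5.413×10⁻¹⁹ = 1.745×10²¹, i.e. 1.745×10²¹/6.022×10²³ = 0.002898 mol.
Photons absorbed: 0.530 × 0.002898 = 0.001536 mol.
Product formed: 0.412 × 0.001536 = 6.328×10⁻⁴ mol.
Rate: 6.328×10⁻⁴ mol / (5760 s × 0.0607 L) = 1.8×10⁻⁶ M s⁻¹.

1.8×10⁻⁶ M s⁻¹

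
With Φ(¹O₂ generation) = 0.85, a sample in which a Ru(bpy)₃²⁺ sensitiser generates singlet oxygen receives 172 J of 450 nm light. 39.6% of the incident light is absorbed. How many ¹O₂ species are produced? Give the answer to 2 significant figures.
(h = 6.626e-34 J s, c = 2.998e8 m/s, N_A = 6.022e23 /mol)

1.3e20 species

Photon energy at 450 nm: hc/λ = (6.626e-34)(2.998e8)/(450e-9) = 4.414e-19 J.
Photons incident: 172 / 4.414e-19 = 3.897e20, i.e. 3.897e20/6.022e23 = 6.471e-4 mol.
Photons absorbed: 0.396 × 6.471e-4 = 2.563e-4 mol.
Product: Φ × n_abs = 0.85 × 2.563e-4 = 2.179e-4 mol.
As a count: 2.179e-4 × 6.022e23 = 1.3e20.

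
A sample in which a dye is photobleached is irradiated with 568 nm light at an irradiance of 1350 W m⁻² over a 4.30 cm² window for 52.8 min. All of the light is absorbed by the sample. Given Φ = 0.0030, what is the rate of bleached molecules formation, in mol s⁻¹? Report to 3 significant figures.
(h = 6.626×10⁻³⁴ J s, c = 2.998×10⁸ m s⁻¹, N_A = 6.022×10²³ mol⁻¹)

Photon energy at 568 nm: hc/λ = (6.626×10⁻³⁴)(2.998×10⁸)/(568×10⁻⁹) = 3.497×10⁻¹⁹ J.
Energy delivered: (1350 W m⁻²)(4.30×10⁻⁴ m²)(3168 s) = 1839 J.
Photons incident: 1839 / 3.497×10⁻¹⁹ = 5.259×10²¹, i.e. 5.259×10²¹/6.022×10²³ = 0.008733 mol.
Product formed: 0.0030 × 0.008733 = 2.620×10⁻⁵ mol.
Rate: 2.620×10⁻⁵ / 3168 s = 8.27×10⁻⁹ mol s⁻¹.

8.27×10⁻⁹ mol s⁻¹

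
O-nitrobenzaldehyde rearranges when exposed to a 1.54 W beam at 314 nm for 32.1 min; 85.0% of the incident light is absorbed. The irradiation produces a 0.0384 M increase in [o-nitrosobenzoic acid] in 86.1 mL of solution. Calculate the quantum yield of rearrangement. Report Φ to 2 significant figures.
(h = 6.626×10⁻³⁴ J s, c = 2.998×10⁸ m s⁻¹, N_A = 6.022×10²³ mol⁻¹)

Φ = 0.50

Product: (0.0384 M)(0.0861 L) = 0.003306 mol.
Photon energy at 314 nm: hc/λ = (6.626×10⁻³⁴)(2.998×10⁸)/(314×10⁻⁹) = 6.326×10⁻¹⁹ J.
Energy delivered: (1.54 W)(1926 s) = 2966 J.
Photons incident: 2966 / 6.326×10⁻¹⁹ = 4.689×10²¹, i.e. 4.689×10²¹/6.022×10²³ = 0.007786 mol.
Photons absorbed: 0.850 × 0.007786 = 0.006618 mol.
Φ = 0.003306 mol / 0.006618 mol photons = 0.50.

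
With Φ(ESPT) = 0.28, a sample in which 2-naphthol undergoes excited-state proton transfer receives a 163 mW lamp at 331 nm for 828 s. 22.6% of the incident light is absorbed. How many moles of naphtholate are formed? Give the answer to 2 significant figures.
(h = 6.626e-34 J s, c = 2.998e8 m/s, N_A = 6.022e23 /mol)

2.4e-5 mol

Photon energy at 331 nm: hc/λ = (6.626e-34)(2.998e8)/(331e-9) = 6.001e-19 J.
Energy delivered: (163 mW)(828 s) = 135.0 J.
Photons incident: 135.0 / 6.001e-19 = 2.250e20, i.e. 2.250e20/6.022e23 = 3.736e-4 mol.
Photons absorbed: 0.226 × 3.736e-4 = 8.443e-5 mol.
Product: Φ × n_abs = 0.28 × 8.443e-5 = 2.364e-5 mol.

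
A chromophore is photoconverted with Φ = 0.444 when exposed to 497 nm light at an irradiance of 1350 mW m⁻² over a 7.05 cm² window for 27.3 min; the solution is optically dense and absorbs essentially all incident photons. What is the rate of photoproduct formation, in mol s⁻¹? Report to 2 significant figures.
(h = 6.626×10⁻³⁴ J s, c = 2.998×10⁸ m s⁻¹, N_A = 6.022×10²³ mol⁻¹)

1.8×10⁻⁹ mol s⁻¹

Photon energy at 497 nm: hc/λ = (6.626×10⁻³⁴)(2.998×10⁸)/(497×10⁻⁹) = 3.997×10⁻¹⁹ J.
Energy delivered: (1350 mW m⁻²)(7.05×10⁻⁴ m²)(1638 s) = 1.559 J.
Photons incident: 1.559 / 3.997×10⁻¹⁹ = 3.900×10¹⁸, i.e. 3.900×10¹⁸/6.022×10²³ = 6.476×10⁻⁶ mol.
Product formed: 0.444 × 6.476×10⁻⁶ = 2.875×10⁻⁶ mol.
Rate: 2.875×10⁻⁶ / 1638 s = 1.8×10⁻⁹ mol s⁻¹.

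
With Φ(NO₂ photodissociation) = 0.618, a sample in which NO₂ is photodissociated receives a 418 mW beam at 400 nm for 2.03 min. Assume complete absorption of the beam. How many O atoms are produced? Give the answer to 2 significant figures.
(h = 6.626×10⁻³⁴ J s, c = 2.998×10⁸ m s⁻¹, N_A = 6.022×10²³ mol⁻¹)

Photon energy at 400 nm: hc/λ = (6.626×10⁻³⁴)(2.998×10⁸)/(400×10⁻⁹) = 4.966×10⁻¹⁹ J.
Energy delivered: (418 mW)(121.8 s) = 50.91 J.
Photons incident: 50.91 / 4.966×10⁻¹⁹ = 1.025×10²⁰, i.e. 1.025×10²⁰/6.022×10²³ = 1.702×10⁻⁴ mol.
Product: Φ × n_abs = 0.618 × 1.702×10⁻⁴ = 1.052×10⁻⁴ mol.
As a count: 1.052×10⁻⁴ × 6.022×10²³ = 6.3×10¹⁹.

6.3×10¹⁹ atoms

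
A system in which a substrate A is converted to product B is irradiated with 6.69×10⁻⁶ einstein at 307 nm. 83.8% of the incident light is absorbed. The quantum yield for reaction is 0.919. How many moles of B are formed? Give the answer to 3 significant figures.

5.15×10⁻⁶ mol

Photons absorbed: 0.838 × 6.69×10⁻⁶ = 5.606×10⁻⁶ mol.
Product: Φ × n_abs = 0.919 × 5.606×10⁻⁶ = 5.152×10⁻⁶ mol.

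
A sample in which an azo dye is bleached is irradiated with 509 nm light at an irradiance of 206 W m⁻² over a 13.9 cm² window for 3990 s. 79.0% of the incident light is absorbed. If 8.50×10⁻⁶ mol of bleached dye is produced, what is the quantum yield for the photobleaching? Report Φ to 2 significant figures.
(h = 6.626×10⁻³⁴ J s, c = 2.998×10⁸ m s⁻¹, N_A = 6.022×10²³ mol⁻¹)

Φ = 0.0022

Photon energy at 509 nm: hc/λ = (6.626×10⁻³⁴)(2.998×10⁸)/(509×10⁻⁹) = 3.903×10⁻¹⁹ J.
Energy delivered: (206 W m⁻²)(13.9×10⁻⁴ m²)(3990 s) = 1142 J.
Photons incident: 1142 / 3.903×10⁻¹⁹ = 2.926×10²¹, i.e. 2.926×10²¹/6.022×10²³ = 0.004859 mol.
Photons absorbed: 0.790 × 0.004859 = 0.003839 mol.
Φ = 8.50×10⁻⁶ mol / 0.003839 mol photons = 0.0022.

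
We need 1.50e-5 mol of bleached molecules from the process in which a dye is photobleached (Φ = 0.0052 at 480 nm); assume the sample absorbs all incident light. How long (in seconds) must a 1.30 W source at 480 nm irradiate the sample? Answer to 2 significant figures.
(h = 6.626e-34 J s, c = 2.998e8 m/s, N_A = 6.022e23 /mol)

t ≈ 550 s

Photons that must be absorbed: 1.50e-5 / 0.0052 = 0.002885 mol.
Photon energy: hc/λ = 4.138e-19 J; per mole, 2.492e5 J mol⁻¹.
Energy required: 0.002885 × 2.492e5 = 718.9 J.
Time: 718.9 J / 1.3 W = 550 s.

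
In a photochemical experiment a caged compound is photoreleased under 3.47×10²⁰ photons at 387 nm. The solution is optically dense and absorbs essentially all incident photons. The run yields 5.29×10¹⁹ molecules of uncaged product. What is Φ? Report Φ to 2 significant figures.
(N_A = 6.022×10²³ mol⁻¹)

Φ = 0.15

Product: 5.29×10¹⁹ / 6.022×10²³ = 8.784×10⁻⁵ mol.
Moles of photons: 3.47×10²⁰ / 6.022×10²³ = 5.762×10⁻⁴ mol.
Φ = 8.784×10⁻⁵ mol / 5.762×10⁻⁴ mol photons = 0.15.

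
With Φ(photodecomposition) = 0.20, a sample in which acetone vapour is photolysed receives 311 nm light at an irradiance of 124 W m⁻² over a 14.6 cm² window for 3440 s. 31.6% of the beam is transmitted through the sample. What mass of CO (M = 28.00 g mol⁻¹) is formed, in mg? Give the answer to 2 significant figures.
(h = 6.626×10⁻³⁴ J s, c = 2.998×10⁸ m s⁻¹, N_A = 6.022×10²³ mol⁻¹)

Photon energy at 311 nm: hc/λ = (6.626×10⁻³⁴)(2.998×10⁸)/(311×10⁻⁹) = 6.387×10⁻¹⁹ J.
Energy delivered: (124 W m⁻²)(14.6×10⁻⁴ m²)(3440 s) = 622.8 J.
Photons incident: 622.8 / 6.387×10⁻¹⁹ = 9.751×10²⁰, i.e. 9.751×10²⁰/6.022×10²³ = 0.001619 mol.
Fraction absorbed: 1 − 31.6/100 = 0.6840.
Photons absorbed: 0.6840 × 0.001619 = 0.001107 mol.
Product: Φ × n_abs = 0.20 × 0.001107 = 2.214×10⁻⁴ mol.
Mass: 2.214×10⁻⁴ × 28.00 = 0.006199 g = 6.2 mg.

6.2 mg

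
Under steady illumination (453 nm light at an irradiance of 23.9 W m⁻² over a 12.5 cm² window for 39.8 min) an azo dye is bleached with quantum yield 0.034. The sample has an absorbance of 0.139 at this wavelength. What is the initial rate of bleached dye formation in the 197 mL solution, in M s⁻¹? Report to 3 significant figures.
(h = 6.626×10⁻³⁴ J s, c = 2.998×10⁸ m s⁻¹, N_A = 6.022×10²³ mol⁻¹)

5.35×10⁻⁹ M s⁻¹

Photon energy at 453 nm: hc/λ = (6.626×10⁻³⁴)(2.998×10⁸)/(453×10⁻⁹) = 4.385×10⁻¹⁹ J.
Energy delivered: (23.9 W m⁻²)(12.5×10⁻⁴ m²)(2388 s) = 71.34 J.
Photons incident: 71.34 / 4.385×10⁻¹⁹ = 1.627×10²⁰, i.e. 1.627×10²⁰/6.022×10²³ = 2.702×10⁻⁴ mol.
Fraction absorbed: 1 − 10^(−0.139) = 0.2739.
Photons absorbed: 0.2739 × 2.702×10⁻⁴ = 7.401×10⁻⁵ mol.
Product formed: 0.034 × 7.401×10⁻⁵ = 2.516×10⁻⁶ mol.
Rate: 2.516×10⁻⁶ mol / (2388 s × 0.197 L) = 5.35×10⁻⁹ M s⁻¹.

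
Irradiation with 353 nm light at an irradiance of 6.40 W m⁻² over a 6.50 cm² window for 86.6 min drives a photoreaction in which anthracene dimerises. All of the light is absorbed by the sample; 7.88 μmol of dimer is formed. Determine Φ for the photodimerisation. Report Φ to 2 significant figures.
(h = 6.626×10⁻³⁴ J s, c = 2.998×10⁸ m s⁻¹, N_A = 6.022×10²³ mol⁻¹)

Product: 7.88 μmol = 7.88×10⁻⁶ mol.
Photon energy at 353 nm: hc/λ = (6.626×10⁻³⁴)(2.998×10⁸)/(353×10⁻⁹) = 5.627×10⁻¹⁹ J.
Energy delivered: (6.40 W m⁻²)(6.50×10⁻⁴ m²)(5196 s) = 21.62 J.
Photons incident: 21.62 / 5.627×10⁻¹⁹ = 3.842×10¹⁹, i.e. 3.842×10¹⁹/6.022×10²³ = 6.380×10⁻⁵ mol.
Φ = 7.88×10⁻⁶ mol / 6.380×10⁻⁵ mol photons = 0.12.

Φ = 0.12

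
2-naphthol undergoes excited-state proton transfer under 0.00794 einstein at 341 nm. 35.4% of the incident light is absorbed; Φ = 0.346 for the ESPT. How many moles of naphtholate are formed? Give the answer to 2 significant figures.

Photons absorbed: 0.354 × 0.00794 = 0.002811 mol.
Product: Φ × n_abs = 0.346 × 0.002811 = 9.726×10⁻⁴ mol.

9.7×10⁻⁴ mol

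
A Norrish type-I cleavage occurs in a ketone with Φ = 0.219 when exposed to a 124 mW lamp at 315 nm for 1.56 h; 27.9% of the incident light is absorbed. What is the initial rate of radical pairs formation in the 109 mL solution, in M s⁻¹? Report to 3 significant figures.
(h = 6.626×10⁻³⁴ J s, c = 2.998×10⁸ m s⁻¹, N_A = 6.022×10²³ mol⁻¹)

Photon energy at 315 nm: hc/λ = (6.626×10⁻³⁴)(2.998×10⁸)/(315×10⁻⁹) = 6.306×10⁻¹⁹ J.
Energy delivered: (124 mW)(5616 s) = 696.4 J.
Photons incident: 696.4 / 6.306×10⁻¹⁹ = 1.104×10²¹, i.e. 1.104×10²¹/6.022×10²³ = 0.001833 mol.
Photons absorbed: 0.279 × 0.001833 = 5.114×10⁻⁴ mol.
Product formed: 0.219 × 5.114×10⁻⁴ = 1.120×10⁻⁴ mol.
Rate: 1.120×10⁻⁴ mol / (5616 s × 0.109 L) = 1.83×10⁻⁷ M s⁻¹.

1.83×10⁻⁷ M s⁻¹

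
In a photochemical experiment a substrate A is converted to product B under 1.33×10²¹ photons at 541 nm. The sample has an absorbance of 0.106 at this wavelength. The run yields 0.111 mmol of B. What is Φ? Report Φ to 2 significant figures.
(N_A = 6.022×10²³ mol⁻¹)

Φ = 0.23

Product: 0.111 mmol = 1.11×10⁻⁴ mol.
Moles of photons: 1.33×10²¹ / 6.022×10²³ = 0.002209 mol.
Fraction absorbed: 1 − 10^(−0.106) = 0.2166.
Photons absorbed: 0.2166 × 0.002209 = 4.785×10⁻⁴ mol.
Φ = 1.11×10⁻⁴ mol / 4.785×10⁻⁴ mol photons = 0.23.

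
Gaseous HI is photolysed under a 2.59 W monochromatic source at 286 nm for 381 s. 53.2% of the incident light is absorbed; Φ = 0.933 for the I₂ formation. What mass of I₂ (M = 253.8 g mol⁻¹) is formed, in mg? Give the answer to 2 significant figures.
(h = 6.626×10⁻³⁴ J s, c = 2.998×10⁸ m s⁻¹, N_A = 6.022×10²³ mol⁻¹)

300 mg

Photon energy at 286 nm: hc/λ = (6.626×10⁻³⁴)(2.998×10⁸)/(286×10⁻⁹) = 6.946×10⁻¹⁹ J.
Energy delivered: (2.59 W)(381 s) = 986.8 J.
Photons incident: 986.8 / 6.946×10⁻¹⁹ = 1.421×10²¹, i.e. 1.421×10²¹/6.022×10²³ = 0.002360 mol.
Photons absorbed: 0.532 × 0.002360 = 0.001256 mol.
Product: Φ × n_abs = 0.933 × 0.001256 = 0.001172 mol.
Mass: 0.001172 × 253.8 = 0.2975 g = 300 mg.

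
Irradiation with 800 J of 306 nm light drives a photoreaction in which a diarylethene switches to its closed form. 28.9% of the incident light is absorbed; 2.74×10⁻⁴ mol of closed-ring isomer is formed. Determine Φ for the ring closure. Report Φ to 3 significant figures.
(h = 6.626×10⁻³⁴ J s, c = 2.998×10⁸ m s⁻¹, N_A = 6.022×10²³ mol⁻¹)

Φ = 0.463

Photon energy at 306 nm: hc/λ = (6.626×10⁻³⁴)(2.998×10⁸)/(306×10⁻⁹) = 6.492×10⁻¹⁹ J.
Photons incident: 800 / 6.492×10⁻¹⁹ = 1.232×10²¹, i.e. 1.232×10²¹/6.022×10²³ = 0.002046 mol.
Photons absorbed: 0.289 × 0.002046 = 5.913×10⁻⁴ mol.
Φ = 2.74×10⁻⁴ mol / 5.913×10⁻⁴ mol photons = 0.463.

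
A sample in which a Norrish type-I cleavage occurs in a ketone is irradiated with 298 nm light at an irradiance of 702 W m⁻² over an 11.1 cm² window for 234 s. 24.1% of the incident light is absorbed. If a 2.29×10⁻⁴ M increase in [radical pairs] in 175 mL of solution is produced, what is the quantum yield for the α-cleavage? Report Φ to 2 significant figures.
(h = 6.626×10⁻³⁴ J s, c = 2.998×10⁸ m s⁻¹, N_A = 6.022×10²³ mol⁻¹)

Product: (2.29×10⁻⁴ M)(0.175 L) = 4.008×10⁻⁵ mol.
Photon energy at 298 nm: hc/λ = (6.626×10⁻³⁴)(2.998×10⁸)/(298×10⁻⁹) = 6.666×10⁻¹⁹ J.
Energy delivered: (702 W m⁻²)(11.1×10⁻⁴ m²)(234 s) = 182.3 J.
Photons incident: 182.3 / 6.666×10⁻¹⁹ = 2.735×10²⁰, i.e. 2.735×10²⁰/6.022×10²³ = 4.542×10⁻⁴ mol.
Photons absorbed: 0.241 × 4.542×10⁻⁴ = 1.095×10⁻⁴ mol.
Φ = 4.008×10⁻⁵ mol / 1.095×10⁻⁴ mol photons = 0.37.

Φ = 0.37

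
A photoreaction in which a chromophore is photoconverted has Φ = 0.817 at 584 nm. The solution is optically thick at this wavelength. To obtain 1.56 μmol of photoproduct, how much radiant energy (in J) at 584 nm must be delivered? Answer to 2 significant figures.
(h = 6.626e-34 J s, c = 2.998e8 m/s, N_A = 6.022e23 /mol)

Product: 1.56 μmol = 1.56e-6 mol.
Photons that must be absorbed: 1.56e-6 / 0.817 = 1.909e-6 mol.
Photon energy: hc/λ = 3.401e-19 J; per mole, 2.048e5 J mol⁻¹.
Energy required: 1.909e-6 × 2.048e5 = 0.39 J.

0.39 J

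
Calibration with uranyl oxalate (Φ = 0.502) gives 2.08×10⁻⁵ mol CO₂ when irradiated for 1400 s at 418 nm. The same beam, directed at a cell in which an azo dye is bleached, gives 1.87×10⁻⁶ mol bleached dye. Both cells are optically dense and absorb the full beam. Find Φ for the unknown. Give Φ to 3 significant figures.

Photons absorbed by the actinometer: 2.08×10⁻⁵ / 0.502 = 4.143×10⁻⁵ mol.
Φ(unknown) = 1.87×10⁻⁶ / 4.143×10⁻⁵ = 0.0451.

Φ = 0.0451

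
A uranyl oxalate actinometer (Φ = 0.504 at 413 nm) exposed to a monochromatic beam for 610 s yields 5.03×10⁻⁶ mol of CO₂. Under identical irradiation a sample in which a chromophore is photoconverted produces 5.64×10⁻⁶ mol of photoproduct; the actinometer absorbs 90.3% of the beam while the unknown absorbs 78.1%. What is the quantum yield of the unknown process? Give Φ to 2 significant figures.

Photons absorbed by the actinometer: 5.03×10⁻⁶ / 0.504 = 9.980×10⁻⁶ mol.
Incident flux: 9.980×10⁻⁶ / 0.903 = 1.105×10⁻⁵ einstein.
Absorbed by unknown: 0.781 × 1.105×10⁻⁵ = 8.630×10⁻⁶ mol.
Φ(unknown) = 5.64×10⁻⁶ / 8.630×10⁻⁶ = 0.65.

Φ = 0.65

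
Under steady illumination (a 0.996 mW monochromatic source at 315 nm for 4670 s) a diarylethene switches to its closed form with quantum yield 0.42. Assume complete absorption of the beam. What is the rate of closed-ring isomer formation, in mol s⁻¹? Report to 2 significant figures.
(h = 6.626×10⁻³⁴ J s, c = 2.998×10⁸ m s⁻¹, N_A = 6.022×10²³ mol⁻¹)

1.1×10⁻⁹ mol s⁻¹

Photon energy at 315 nm: hc/λ = (6.626×10⁻³⁴)(2.998×10⁸)/(315×10⁻⁹) = 6.306×10⁻¹⁹ J.
Energy delivered: (0.996 mW)(4670 s) = 4.651 J.
Photons incident: 4.651 / 6.306×10⁻¹⁹ = 7.376×10¹⁸, i.e. 7.376×10¹⁸/6.022×10²³ = 1.225×10⁻⁵ mol.
Product formed: 0.42 × 1.225×10⁻⁵ = 5.145×10⁻⁶ mol.
Rate: 5.145×10⁻⁶ / 4670 s = 1.1×10⁻⁹ mol s⁻¹.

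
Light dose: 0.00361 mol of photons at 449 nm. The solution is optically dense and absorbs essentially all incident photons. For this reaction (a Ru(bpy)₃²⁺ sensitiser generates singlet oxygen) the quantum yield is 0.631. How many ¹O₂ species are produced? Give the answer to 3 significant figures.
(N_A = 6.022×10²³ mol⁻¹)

1.37×10²¹ species

Product: Φ × n_abs = 0.631 × 0.00361 = 0.002278 mol.
As a count: 0.002278 × 6.022×10²³ = 1.37×10²¹.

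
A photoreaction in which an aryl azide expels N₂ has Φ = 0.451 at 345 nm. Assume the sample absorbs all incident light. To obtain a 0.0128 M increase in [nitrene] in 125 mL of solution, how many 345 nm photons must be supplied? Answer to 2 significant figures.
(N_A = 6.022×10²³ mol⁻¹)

2.1×10²¹ photons

Product: (0.0128 M)(0.125 L) = 0.001600 mol.
Photons that must be absorbed: 0.001600 / 0.451 = 0.003548 mol.
Photon count: 0.003548 × 6.022×10²³ = 2.1×10²¹.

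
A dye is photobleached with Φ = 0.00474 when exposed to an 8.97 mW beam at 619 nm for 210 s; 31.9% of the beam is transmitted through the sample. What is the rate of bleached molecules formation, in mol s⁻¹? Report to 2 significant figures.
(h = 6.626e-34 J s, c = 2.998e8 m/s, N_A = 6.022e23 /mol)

1.5e-10 mol s⁻¹

Photon energy at 619 nm: hc/λ = (6.626e-34)(2.998e8)/(619e-9) = 3.209e-19 J.
Energy delivered: (8.97 mW)(210 s) = 1.884 J.
Photons incident: 1.884 / 3.209e-19 = 5.871e18, i.e. 5.871e18/6.022e23 = 9.749e-6 mol.
Fraction absorbed: 1 − 31.9/100 = 0.6810.
Photons absorbed: 0.6810 × 9.749e-6 = 6.639e-6 mol.
Product formed: 0.00474 × 6.639e-6 = 3.147e-8 mol.
Rate: 3.147e-8 / 210 s = 1.5e-10 mol s⁻¹.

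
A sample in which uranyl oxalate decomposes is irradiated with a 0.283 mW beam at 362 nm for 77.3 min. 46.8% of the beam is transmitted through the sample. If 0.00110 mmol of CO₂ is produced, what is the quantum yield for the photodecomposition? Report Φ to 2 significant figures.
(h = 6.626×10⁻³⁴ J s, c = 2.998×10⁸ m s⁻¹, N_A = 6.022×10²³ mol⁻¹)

Product: 0.00110 mmol = 1.10×10⁻⁶ mol.
Photon energy at 362 nm: hc/λ = (6.626×10⁻³⁴)(2.998×10⁸)/(362×10⁻⁹) = 5.487×10⁻¹⁹ J.
Energy delivered: (0.283 mW)(4638 s) = 1.313 J.
Photons incident: 1.313 / 5.487×10⁻¹⁹ = 2.393×10¹⁸, i.e. 2.393×10¹⁸/6.022×10²³ = 3.974×10⁻⁶ mol.
Fraction absorbed: 1 − 46.8/100 = 0.5320.
Photons absorbed: 0.5320 × 3.974×10⁻⁶ = 2.114×10⁻⁶ mol.
Φ = 1.10×10⁻⁶ mol / 2.114×10⁻⁶ mol photons = 0.52.

Φ = 0.52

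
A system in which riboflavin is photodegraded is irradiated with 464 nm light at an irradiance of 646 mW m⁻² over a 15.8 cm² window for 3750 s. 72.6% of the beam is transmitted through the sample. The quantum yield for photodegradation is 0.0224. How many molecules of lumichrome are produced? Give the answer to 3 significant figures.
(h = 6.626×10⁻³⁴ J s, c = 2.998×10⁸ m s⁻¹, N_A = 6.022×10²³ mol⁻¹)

5.49×10¹⁶ molecules

Photon energy at 464 nm: hc/λ = (6.626×10⁻³⁴)(2.998×10⁸)/(464×10⁻⁹) = 4.281×10⁻¹⁹ J.
Energy delivered: (646 mW m⁻²)(15.8×10⁻⁴ m²)(3750 s) = 3.828 J.
Photons incident: 3.828 / 4.281×10⁻¹⁹ = 8.942×10¹⁸, i.e. 8.942×10¹⁸/6.022×10²³ = 1.485×10⁻⁵ mol.
Fraction absorbed: 1 − 72.6/100 = 0.2740.
Photons absorbed: 0.2740 × 1.485×10⁻⁵ = 4.069×10⁻⁶ mol.
Product: Φ × n_abs = 0.0224 × 4.069×10⁻⁶ = 9.115×10⁻⁸ mol.
As a count: 9.115×10⁻⁸ × 6.022×10²³ = 5.49×10¹⁶.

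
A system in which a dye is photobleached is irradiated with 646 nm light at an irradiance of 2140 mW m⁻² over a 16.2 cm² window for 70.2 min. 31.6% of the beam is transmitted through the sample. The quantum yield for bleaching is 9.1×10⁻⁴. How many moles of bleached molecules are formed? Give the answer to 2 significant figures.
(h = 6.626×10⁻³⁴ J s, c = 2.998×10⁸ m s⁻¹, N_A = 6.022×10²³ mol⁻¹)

Photon energy at 646 nm: hc/λ = (6.626×10⁻³⁴)(2.998×10⁸)/(646×10⁻⁹) = 3.075×10⁻¹⁹ J.
Energy delivered: (2140 mW m⁻²)(16.2×10⁻⁴ m²)(4212 s) = 14.60 J.
Photons incident: 14.60 / 3.075×10⁻¹⁹ = 4.748×10¹⁹, i.e. 4.748×10¹⁹/6.022×10²³ = 7.884×10⁻⁵ mol.
Fraction absorbed: 1 − 31.6/100 = 0.6840.
Photons absorbed: 0.6840 × 7.884×10⁻⁵ = 5.393×10⁻⁵ mol.
Product: Φ × n_abs = 9.1×10⁻⁴ × 5.393×10⁻⁵ = 4.908×10⁻⁸ mol.

4.9×10⁻⁸ mol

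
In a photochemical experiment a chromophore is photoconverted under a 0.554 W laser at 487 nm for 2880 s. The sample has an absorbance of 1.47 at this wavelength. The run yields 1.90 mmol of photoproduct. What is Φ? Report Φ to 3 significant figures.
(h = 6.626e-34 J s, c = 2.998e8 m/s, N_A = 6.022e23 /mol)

Φ = 0.303

Product: 1.90 mmol = 0.00190 mol.
Photon energy at 487 nm: hc/λ = (6.626e-34)(2.998e8)/(487e-9) = 4.079e-19 J.
Energy delivered: (0.554 W)(2880 s) = 1596 J.
Photons incident: 1596 / 4.079e-19 = 3.913e21, i.e. 3.913e21/6.022e23 = 0.006498 mol.
Fraction absorbed: 1 − 10^(−1.47) = 0.9661.
Photons absorbed: 0.9661 × 0.006498 = 0.006278 mol.
Φ = 0.00190 mol / 0.006278 mol photons = 0.303.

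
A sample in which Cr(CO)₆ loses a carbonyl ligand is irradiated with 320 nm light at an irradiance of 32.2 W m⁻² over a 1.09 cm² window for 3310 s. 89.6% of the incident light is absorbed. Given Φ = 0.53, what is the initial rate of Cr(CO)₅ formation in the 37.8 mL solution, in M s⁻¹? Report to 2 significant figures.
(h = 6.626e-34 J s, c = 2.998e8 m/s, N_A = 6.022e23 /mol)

1.2e-7 M s⁻¹

Photon energy at 320 nm: hc/λ = (6.626e-34)(2.998e8)/(320e-9) = 6.208e-19 J.
Energy delivered: (32.2 W m⁻²)(1.09e-4 m²)(3310 s) = 11.62 J.
Photons incident: 11.62 / 6.208e-19 = 1.872e19, i.e. 1.872e19/6.022e23 = 3.109e-5 mol.
Photons absorbed: 0.896 × 3.109e-5 = 2.786e-5 mol.
Product formed: 0.53 × 2.786e-5 = 1.477e-5 mol.
Rate: 1.477e-5 mol / (3310 s × 0.0378 L) = 1.2e-7 M s⁻¹.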